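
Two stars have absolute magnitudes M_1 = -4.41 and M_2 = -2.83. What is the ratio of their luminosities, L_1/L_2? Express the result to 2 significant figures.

L_1/L_2 ≈ 4.3

ΔM = M_1 − M_2 = -1.58
L_1/L_2 = 10^(−0.4 ΔM) = 10^0.632 = 4.285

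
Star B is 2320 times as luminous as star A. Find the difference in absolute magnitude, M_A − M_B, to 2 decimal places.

Pogson: ΔM = −2.5 log₁₀(ratio) = −2.5 log₁₀(2320) = −2.5 × 3.3655 = -8.414
Star B is brighter so has the smaller magnitude: M_A − M_B is positive.

M_A − M_B ≈ 8.41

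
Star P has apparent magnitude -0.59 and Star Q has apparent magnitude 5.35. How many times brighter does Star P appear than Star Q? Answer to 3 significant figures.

238

Δm = -0.59 − (5.35) = -5.94
Flux ratio = 10^(−0.4 Δm) = 10^(−0.4 × -5.94) = 10^2.376 = 237.7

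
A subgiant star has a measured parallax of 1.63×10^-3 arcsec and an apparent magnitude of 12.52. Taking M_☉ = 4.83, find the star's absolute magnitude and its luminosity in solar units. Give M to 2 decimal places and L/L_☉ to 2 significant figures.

M ≈ 3.58; L/L_☉ ≈ 3.2

d = 1/p = 1/1.63×10^-3″ = 613.5 pc
M = m − 5 log₁₀ d + 5 = 12.52 − 5·2.7878 + 5 = 3.581
M − M_☉ = 3.581 − 4.83 = -1.249
L/L_☉ = 10^(−0.4 × -1.249) = 3.160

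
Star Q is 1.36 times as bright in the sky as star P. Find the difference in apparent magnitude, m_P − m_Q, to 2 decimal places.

m_P − m_Q ≈ 0.33

Pogson: Δm = −2.5 log₁₀(ratio) = −2.5 log₁₀(1.36) = −2.5 × 0.1335 = -0.334
Star Q is brighter so has the smaller magnitude: m_P − m_Q is positive.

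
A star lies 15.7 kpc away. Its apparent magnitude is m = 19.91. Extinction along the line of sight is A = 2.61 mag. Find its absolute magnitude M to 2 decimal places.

d = 15.7 kpc = 15700 pc
5 log₁₀(d/10 pc) = 5 log₁₀(15700) − 5 = 15.979
M = m − 5 log₁₀(d/10) − A = 19.91 − 15.979 − 2.61 = 1.321

M ≈ 1.32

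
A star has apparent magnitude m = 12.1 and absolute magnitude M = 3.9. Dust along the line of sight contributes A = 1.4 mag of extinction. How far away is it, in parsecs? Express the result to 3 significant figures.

d ≈ 229 pc

m − M = 5 log₁₀(d/10 pc) + A  ⇒  12.1 − (3.9) − 1.4 = 5 log₁₀(d/10)
6.800 = 5 log₁₀(d/10)
log₁₀ d = (m − M − A)/5 + 1 = 2.3600
d = 10^2.3600 = 229.1 pc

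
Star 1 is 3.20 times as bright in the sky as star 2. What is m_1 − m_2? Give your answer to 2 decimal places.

m_1 − m_2 ≈ -1.26

Pogson: Δm = −2.5 log₁₀(ratio) = −2.5 log₁₀(3.20) = −2.5 × 0.5051 = -1.263
Star 1 is brighter, so it has the smaller magnitude: the difference is negative.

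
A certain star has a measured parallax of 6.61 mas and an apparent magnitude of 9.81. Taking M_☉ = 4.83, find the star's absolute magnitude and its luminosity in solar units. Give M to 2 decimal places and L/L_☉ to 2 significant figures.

M ≈ 3.91; L/L_☉ ≈ 2.3

d = 1/p = 1000/6.61 mas = 151.3 pc
M = m − 5 log₁₀ d + 5 = 9.81 − 5·2.1798 + 5 = 3.911
M − M_☉ = 3.911 − 4.83 = -0.919
L/L_☉ = 10^(−0.4 × -0.919) = 2.331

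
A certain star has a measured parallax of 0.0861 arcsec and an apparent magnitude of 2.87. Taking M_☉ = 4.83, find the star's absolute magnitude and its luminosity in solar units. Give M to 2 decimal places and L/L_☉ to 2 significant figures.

d = 1/p = 1/0.0861″ = 11.61 pc
M = m − 5 log₁₀ d + 5 = 2.87 − 5·1.0650 + 5 = 2.545
M − M_☉ = 2.545 − 4.83 = -2.285
L/L_☉ = 10^(−0.4 × -2.285) = 8.203

M ≈ 2.55; L/L_☉ ≈ 8.2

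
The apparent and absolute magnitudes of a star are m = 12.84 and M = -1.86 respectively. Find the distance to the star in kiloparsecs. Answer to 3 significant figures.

Distance modulus: m − M = 12.84 − (-1.86) = 14.700
m − M = 5 log₁₀ d − 5
log₁₀ d = (m − M)/5 + 1 = 3.9400
d = 10^3.9400 = 8710 pc
= 8.710 kpc

d ≈ 8.71 kpc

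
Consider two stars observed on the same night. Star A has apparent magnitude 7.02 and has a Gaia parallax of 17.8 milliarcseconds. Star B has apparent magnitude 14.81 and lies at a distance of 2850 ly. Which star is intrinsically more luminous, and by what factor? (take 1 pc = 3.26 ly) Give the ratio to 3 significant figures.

Star A is more luminous, by a factor of 5.39.

Star A: p = 17.8 mas = 0.0178″ → d = 1/p = 56.18 pc
Star A: M = m − 5 log₁₀ d + 5 = 7.02 − 5·1.7496 + 5 = 3.272
Star B: d = 2850 ly / 3.26 = 874.2 pc
Star B: M = m − 5 log₁₀ d + 5 = 14.81 − 5·2.9416 + 5 = 5.102
ΔM = M_A − M_B = 3.272 − (5.102) = -1.830; smaller M is more luminous → Star A.
L ratio = 10^(0.4 |ΔM|) = 10^0.732 = 5.394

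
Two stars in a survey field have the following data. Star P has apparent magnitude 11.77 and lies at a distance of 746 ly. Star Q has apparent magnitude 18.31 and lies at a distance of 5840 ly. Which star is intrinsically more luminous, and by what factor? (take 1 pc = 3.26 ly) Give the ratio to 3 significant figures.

Star P is more luminous, by a factor of 6.74.

Star P: d = 746 ly / 3.26 = 228.8 pc
Star P: M = m − 5 log₁₀ d + 5 = 11.77 − 5·2.3595 + 5 = 4.972
Star Q: d = 5840 ly / 3.26 = 1791 pc
Star Q: M = m − 5 log₁₀ d + 5 = 18.31 − 5·3.2532 + 5 = 7.044
ΔM = M_P − M_Q = 4.972 − (7.044) = -2.072; smaller M is more luminous → Star P.
L ratio = 10^(0.4 |ΔM|) = 10^0.829 = 6.740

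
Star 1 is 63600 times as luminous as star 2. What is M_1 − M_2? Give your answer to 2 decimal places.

M_1 − M_2 ≈ -12.01

Pogson: ΔM = −2.5 log₁₀(ratio) = −2.5 log₁₀(63600) = −2.5 × 4.8035 = -12.009
Star 1 is brighter, so it has the smaller magnitude: the difference is negative.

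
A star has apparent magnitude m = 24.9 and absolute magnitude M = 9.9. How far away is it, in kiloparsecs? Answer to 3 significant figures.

d ≈ 10.0 kpc

μ = m − M = 15.000
m − M = 5 log₁₀ d − 5
log₁₀ d = (m − M)/5 + 1 = 4.0000
d = 10^4.0000 = 10000 pc
= 10.00 kpc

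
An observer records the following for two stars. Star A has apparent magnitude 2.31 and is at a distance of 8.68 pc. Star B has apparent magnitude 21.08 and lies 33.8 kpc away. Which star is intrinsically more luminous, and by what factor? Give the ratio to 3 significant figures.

Star A: M = m − 5 log₁₀ d + 5 = 2.31 − 5·0.9385 + 5 = 2.617
Star B: d = 33.8 kpc = 33800 pc
Star B: M = m − 5 log₁₀ d + 5 = 21.08 − 5·4.5289 + 5 = 3.435
ΔM = M_A − M_B = 2.617 − (3.435) = -0.818; smaller M is more luminous → Star A.
L ratio = 10^(0.4 |ΔM|) = 10^0.327 = 2.124

Star A is more luminous, by a factor of 2.12.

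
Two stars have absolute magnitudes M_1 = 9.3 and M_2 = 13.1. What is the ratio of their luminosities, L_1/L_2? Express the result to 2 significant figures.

L_1/L_2 ≈ 33

ΔM = M_1 − M_2 = -3.8
L_1/L_2 = 10^(−0.4 ΔM) = 10^1.520 = 33.11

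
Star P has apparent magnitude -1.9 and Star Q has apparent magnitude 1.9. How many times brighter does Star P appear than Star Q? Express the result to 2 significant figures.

Δm = -1.9 − (1.9) = -3.8
Flux ratio = 10^(−0.4 Δm) = 10^(−0.4 × -3.8) = 10^1.520 = 33.11

33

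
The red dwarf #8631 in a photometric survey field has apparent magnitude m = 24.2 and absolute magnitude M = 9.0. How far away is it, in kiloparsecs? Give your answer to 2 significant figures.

μ = m − M = 15.200
m − M = 5 log₁₀ d − 5
log₁₀ d = (m − M)/5 + 1 = 4.0400
d = 10^4.0400 = 10960 pc
= 10.96 kpc

d ≈ 11 kpc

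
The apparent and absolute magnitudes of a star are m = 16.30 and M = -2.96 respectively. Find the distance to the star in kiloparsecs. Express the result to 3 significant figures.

d ≈ 71.1 kpc

μ = m − M = 19.260
m − M = 5 log₁₀ d − 5
log₁₀ d = (m − M)/5 + 1 = 4.8520
d = 10^4.8520 = 71120 pc
= 71.12 kpc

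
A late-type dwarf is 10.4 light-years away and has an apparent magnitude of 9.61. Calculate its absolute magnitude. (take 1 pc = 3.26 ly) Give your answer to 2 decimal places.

M ≈ 12.09

d = 10.4 ly / 3.26 = 3.190 pc
5 log₁₀(d/10 pc) = 5 log₁₀(3.190) − 5 = -2.481
M = m − 5 log₁₀(d/10) = 9.61 + 2.481 = 12.091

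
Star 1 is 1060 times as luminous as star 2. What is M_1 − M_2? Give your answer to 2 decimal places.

M_1 − M_2 ≈ -7.56

Pogson: ΔM = −2.5 log₁₀(ratio) = −2.5 log₁₀(1060) = −2.5 × 3.0253 = -7.563
Star 1 is brighter, so it has the smaller magnitude: the difference is negative.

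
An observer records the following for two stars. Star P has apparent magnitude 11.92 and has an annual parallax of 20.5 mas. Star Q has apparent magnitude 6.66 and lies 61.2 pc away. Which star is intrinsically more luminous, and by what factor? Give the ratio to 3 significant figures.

Star Q is more luminous, by a factor of 200.

Star P: p = 20.5 mas = 0.0205″ → d = 1/p = 48.78 pc
Star P: M = m − 5 log₁₀ d + 5 = 11.92 − 5·1.6882 + 5 = 8.479
Star Q: M = m − 5 log₁₀ d + 5 = 6.66 − 5·1.7868 + 5 = 2.726
ΔM = M_P − M_Q = 8.479 − (2.726) = 5.753; smaller M is more luminous → Star Q.
L ratio = 10^(0.4 |ΔM|) = 10^2.301 = 200.0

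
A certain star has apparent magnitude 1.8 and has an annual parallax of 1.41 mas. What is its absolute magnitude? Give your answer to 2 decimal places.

p = 1.41 mas = 1.41×10^-3″ → d = 1/p = 709.2 pc
5 log₁₀(d/10 pc) = 5 log₁₀(709.2) − 5 = 9.254
M = m − 5 log₁₀(d/10) = 1.8 − 9.254 = -7.454

M ≈ -7.45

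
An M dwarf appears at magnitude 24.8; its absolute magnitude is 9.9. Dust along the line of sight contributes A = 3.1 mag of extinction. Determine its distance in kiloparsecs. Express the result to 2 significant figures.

d ≈ 2.3 kpc

m − M = 5 log₁₀(d/10 pc) + A  ⇒  24.8 − (9.9) − 3.1 = 5 log₁₀(d/10)
11.800 = 5 log₁₀(d/10)
log₁₀ d = (m − M − A)/5 + 1 = 3.3600
d = 10^3.3600 = 2291 pc
= 2.291 kpc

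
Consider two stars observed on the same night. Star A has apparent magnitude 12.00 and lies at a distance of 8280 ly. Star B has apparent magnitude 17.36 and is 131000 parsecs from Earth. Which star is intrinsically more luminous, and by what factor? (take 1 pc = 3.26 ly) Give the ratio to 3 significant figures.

Star B is more luminous, by a factor of 19.1.

Star A: d = 8280 ly / 3.26 = 2540 pc
Star A: M = m − 5 log₁₀ d + 5 = 12.00 − 5·3.4048 + 5 = -0.024
Star B: M = m − 5 log₁₀ d + 5 = 17.36 − 5·5.1173 + 5 = -3.226
ΔM = M_A − M_B = -0.024 − (-3.226) = 3.202; smaller M is more luminous → Star B.
L ratio = 10^(0.4 |ΔM|) = 10^1.281 = 19.09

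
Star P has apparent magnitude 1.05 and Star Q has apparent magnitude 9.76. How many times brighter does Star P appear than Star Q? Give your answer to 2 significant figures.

Δm = 1.05 − (9.76) = -8.71
Flux ratio = 10^(−0.4 Δm) = 10^(−0.4 × -8.71) = 10^3.484 = 3048

3000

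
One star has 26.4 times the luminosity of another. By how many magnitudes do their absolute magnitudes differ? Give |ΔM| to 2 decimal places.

|ΔM| ≈ 3.55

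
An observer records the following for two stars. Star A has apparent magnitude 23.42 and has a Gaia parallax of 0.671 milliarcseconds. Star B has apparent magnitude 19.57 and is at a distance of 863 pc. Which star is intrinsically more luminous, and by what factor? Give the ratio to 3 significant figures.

Star A: p = 0.671 mas = 6.71×10^-4″ → d = 1/p = 1490 pc
Star A: M = m − 5 log₁₀ d + 5 = 23.42 − 5·3.1733 + 5 = 12.554
Star B: M = m − 5 log₁₀ d + 5 = 19.57 − 5·2.9360 + 5 = 9.890
ΔM = M_A − M_B = 12.554 − (9.890) = 2.664; smaller M is more luminous → Star B.
L ratio = 10^(0.4 |ΔM|) = 10^1.065 = 11.63

Star B is more luminous, by a factor of 11.6.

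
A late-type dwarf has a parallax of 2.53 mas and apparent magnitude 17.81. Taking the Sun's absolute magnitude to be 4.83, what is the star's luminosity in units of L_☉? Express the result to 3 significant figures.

d = 1/p = 1000/2.53 mas = 395.3 pc
M = m − 5 log₁₀ d + 5 = 17.81 − 5·2.5969 + 5 = 9.826
M − M_☉ = 9.826 − 4.83 = 4.996
L/L_☉ = 10^(−0.4 × 4.996) = 0.01004

L/L_☉ ≈ 0.0100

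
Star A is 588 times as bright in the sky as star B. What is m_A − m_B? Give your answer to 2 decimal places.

Pogson: Δm = −2.5 log₁₀(ratio) = −2.5 log₁₀(588) = −2.5 × 2.7694 = -6.923
Star A is brighter, so it has the smaller magnitude: the difference is negative.

m_A − m_B ≈ -6.92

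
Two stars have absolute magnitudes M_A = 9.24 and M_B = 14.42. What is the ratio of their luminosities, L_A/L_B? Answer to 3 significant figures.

L_A/L_B ≈ 118

ΔM = M_A − M_B = -5.18
L_A/L_B = 10^(−0.4 ΔM) = 10^2.072 = 118.0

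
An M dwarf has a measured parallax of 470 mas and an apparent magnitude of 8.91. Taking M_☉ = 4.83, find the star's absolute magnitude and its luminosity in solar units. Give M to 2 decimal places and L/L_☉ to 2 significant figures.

M ≈ 12.27; L/L_☉ ≈ 1.1×10^-3

d = 1/p = 1000/470 mas = 2.128 pc
M = m − 5 log₁₀ d + 5 = 8.91 − 5·0.3279 + 5 = 12.270
M − M_☉ = 12.270 − 4.83 = 7.440
L/L_☉ = 10^(−0.4 × 7.440) = 1.056×10^-3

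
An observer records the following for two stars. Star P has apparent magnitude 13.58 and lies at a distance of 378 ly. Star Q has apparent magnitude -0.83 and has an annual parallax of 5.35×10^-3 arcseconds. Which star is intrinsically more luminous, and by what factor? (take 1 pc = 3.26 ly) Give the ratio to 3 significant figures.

Star Q is more luminous, by a factor of 1.51×10^6.

Star P: d = 378 ly / 3.26 = 116.0 pc
Star P: M = m − 5 log₁₀ d + 5 = 13.58 − 5·2.0643 + 5 = 8.259
Star Q: d = 1/p = 1/5.35×10^-3″ = 186.9 pc
Star Q: M = m − 5 log₁₀ d + 5 = -0.83 − 5·2.2716 + 5 = -7.188
ΔM = M_P − M_Q = 8.259 − (-7.188) = 15.447; smaller M is more luminous → Star Q.
L ratio = 10^(0.4 |ΔM|) = 10^6.179 = 1.509×10^6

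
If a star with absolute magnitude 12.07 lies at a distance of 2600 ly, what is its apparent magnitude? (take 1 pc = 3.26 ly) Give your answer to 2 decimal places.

d = 2600 ly / 3.26 = 797.5 pc
m = M + 5 log₁₀ d − 5 = 12.07 + 5·2.9018 − 5 = 21.579

m ≈ 21.58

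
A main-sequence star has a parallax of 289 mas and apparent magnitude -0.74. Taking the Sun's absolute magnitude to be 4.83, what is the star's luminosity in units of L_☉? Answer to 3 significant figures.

L/L_☉ ≈ 20.2

d = 1/p = 1000/289 mas = 3.460 pc
M = m − 5 log₁₀ d + 5 = -0.74 − 5·0.5391 + 5 = 1.564
M − M_☉ = 1.564 − 4.83 = -3.266
L/L_☉ = 10^(−0.4 × -3.266) = 20.24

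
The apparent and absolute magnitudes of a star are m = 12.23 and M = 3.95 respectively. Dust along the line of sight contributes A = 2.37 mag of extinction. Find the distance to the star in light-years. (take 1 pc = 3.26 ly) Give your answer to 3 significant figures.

d ≈ 496 ly

m − M = 5 log₁₀(d/10 pc) + A  ⇒  12.23 − (3.95) − 2.37 = 5 log₁₀(d/10)
5.910 = 5 log₁₀(d/10)
log₁₀ d = (m − M − A)/5 + 1 = 2.1820
d = 10^2.1820 = 152.1 pc
= 495.7 ly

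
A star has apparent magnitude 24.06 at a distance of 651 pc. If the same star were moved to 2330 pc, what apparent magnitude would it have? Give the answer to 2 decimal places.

Flux ∝ 1/d², so Δm = 5 log₁₀(d₂/d₁) = 5 log₁₀(2330/651) = 2.769
m₂ = m₁ + Δm = 24.06 + (2.769) = 26.829

m ≈ 26.83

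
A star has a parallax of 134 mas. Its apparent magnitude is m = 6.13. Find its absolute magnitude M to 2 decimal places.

M ≈ 6.77

p = 134 mas = 0.134″ → d = 1/p = 7.463 pc
5 log₁₀(d/10 pc) = 5 log₁₀(7.463) − 5 = -0.636
M = m − 5 log₁₀(d/10) = 6.13 + 0.636 = 6.766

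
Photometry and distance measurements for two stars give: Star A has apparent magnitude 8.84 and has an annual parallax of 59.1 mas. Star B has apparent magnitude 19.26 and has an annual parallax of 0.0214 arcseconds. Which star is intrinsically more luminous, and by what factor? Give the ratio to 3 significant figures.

Star A is more luminous, by a factor of 1930.

Star A: p = 59.1 mas = 0.0591″ → d = 1/p = 16.92 pc
Star A: M = m − 5 log₁₀ d + 5 = 8.84 − 5·1.2284 + 5 = 7.698
Star B: d = 1/p = 1/0.0214″ = 46.73 pc
Star B: M = m − 5 log₁₀ d + 5 = 19.26 − 5·1.6696 + 5 = 15.912
ΔM = M_A − M_B = 7.698 − (15.912) = -8.214; smaller M is more luminous → Star A.
L ratio = 10^(0.4 |ΔM|) = 10^3.286 = 1930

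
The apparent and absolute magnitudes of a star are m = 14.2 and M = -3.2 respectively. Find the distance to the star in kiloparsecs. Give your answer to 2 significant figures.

d ≈ 30 kpc

μ = m − M = 17.400
m − M = 5 log₁₀ d − 5
log₁₀ d = (m − M)/5 + 1 = 4.4800
d = 10^4.4800 = 30200 pc
= 30.20 kpc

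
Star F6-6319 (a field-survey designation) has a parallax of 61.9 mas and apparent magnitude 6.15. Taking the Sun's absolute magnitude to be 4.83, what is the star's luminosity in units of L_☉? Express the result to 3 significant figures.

L/L_☉ ≈ 0.774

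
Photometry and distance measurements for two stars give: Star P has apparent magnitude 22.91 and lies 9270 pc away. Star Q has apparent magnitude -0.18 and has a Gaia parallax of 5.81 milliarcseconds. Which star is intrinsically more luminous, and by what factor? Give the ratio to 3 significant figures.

Star Q is more luminous, by a factor of 594000.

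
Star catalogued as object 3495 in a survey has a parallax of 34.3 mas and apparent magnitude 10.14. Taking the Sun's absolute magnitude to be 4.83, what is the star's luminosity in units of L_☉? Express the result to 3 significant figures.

L/L_☉ ≈ 0.0639

d = 1/p = 1000/34.3 mas = 29.15 pc
M = m − 5 log₁₀ d + 5 = 10.14 − 5·1.4647 + 5 = 7.816
M − M_☉ = 7.816 − 4.83 = 2.986
L/L_☉ = 10^(−0.4 × 2.986) = 0.06389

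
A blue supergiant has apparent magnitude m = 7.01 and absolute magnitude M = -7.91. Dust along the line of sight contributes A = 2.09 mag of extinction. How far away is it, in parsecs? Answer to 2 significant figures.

d ≈ 3700 pc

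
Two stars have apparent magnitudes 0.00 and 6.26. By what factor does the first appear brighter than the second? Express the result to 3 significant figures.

319

Δm = 0.00 − (6.26) = -6.26
Flux ratio = 10^(−0.4 Δm) = 10^(−0.4 × -6.26) = 10^2.504 = 319.2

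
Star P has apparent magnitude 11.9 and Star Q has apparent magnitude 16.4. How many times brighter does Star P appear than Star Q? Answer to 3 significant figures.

63.1

Magnitude difference = -4.5
Flux ratio = 10^(−0.4 Δm) = 10^(−0.4 × -4.5) = 10^1.800 = 63.10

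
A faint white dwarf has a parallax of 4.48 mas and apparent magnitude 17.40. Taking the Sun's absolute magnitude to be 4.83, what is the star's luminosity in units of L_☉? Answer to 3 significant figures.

L/L_☉ ≈ 4.67×10^-3

d = 1/p = 1000/4.48 mas = 223.2 pc
M = m − 5 log₁₀ d + 5 = 17.40 − 5·2.3487 + 5 = 10.656
M − M_☉ = 10.656 − 4.83 = 5.826
L/L_☉ = 10^(−0.4 × 5.826) = 4.671×10^-3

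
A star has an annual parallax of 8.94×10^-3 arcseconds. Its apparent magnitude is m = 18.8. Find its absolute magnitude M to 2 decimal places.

M ≈ 13.56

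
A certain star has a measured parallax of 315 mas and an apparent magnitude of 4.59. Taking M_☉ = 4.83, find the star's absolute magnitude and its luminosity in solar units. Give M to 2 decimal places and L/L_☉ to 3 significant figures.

M ≈ 7.08; L/L_☉ ≈ 0.126

d = 1/p = 1000/315 mas = 3.175 pc
M = m − 5 log₁₀ d + 5 = 4.59 − 5·0.5017 + 5 = 7.082
M − M_☉ = 7.082 − 4.83 = 2.252
L/L_☉ = 10^(−0.4 × 2.252) = 0.1257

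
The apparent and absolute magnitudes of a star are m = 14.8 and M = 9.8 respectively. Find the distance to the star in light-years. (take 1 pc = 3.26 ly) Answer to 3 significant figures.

d ≈ 326 ly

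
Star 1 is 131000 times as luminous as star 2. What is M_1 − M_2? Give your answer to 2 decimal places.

M_1 − M_2 ≈ -12.79

Pogson: ΔM = −2.5 log₁₀(ratio) = −2.5 log₁₀(131000) = −2.5 × 5.1173 = -12.793
Star 1 is brighter, so it has the smaller magnitude: the difference is negative.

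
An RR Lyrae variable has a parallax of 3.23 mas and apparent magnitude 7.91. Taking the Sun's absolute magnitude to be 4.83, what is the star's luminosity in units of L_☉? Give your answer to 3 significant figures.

d = 1/p = 1000/3.23 mas = 309.6 pc
M = m − 5 log₁₀ d + 5 = 7.91 − 5·2.4908 + 5 = 0.456
M − M_☉ = 0.456 − 4.83 = -4.374
L/L_☉ = 10^(−0.4 × -4.374) = 56.18

L/L_☉ ≈ 56.2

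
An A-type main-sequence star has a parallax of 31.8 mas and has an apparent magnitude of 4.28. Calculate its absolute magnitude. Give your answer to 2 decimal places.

M ≈ 1.79

p = 31.8 mas = 0.0318″ → d = 1/p = 31.45 pc
5 log₁₀(d/10 pc) = 5 log₁₀(31.45) − 5 = 2.488
M = m − 5 log₁₀(d/10) = 4.28 − 2.488 = 1.792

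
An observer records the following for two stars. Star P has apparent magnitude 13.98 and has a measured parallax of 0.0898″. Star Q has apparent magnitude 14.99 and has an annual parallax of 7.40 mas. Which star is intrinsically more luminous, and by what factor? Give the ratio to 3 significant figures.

Star Q is more luminous, by a factor of 58.1.

Star P: d = 1/p = 1/0.0898″ = 11.14 pc
Star P: M = m − 5 log₁₀ d + 5 = 13.98 − 5·1.0467 + 5 = 13.746
Star Q: p = 7.40 mas = 7.40×10^-3″ → d = 1/p = 135.1 pc
Star Q: M = m − 5 log₁₀ d + 5 = 14.99 − 5·2.1308 + 5 = 9.336
ΔM = M_P − M_Q = 13.746 − (9.336) = 4.410; smaller M is more luminous → Star Q.
L ratio = 10^(0.4 |ΔM|) = 10^1.764 = 58.09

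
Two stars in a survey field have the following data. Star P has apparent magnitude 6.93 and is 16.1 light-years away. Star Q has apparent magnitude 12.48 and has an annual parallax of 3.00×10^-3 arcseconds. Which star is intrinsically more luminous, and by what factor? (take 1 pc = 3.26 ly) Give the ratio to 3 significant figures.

Star Q is more luminous, by a factor of 27.4.

Star P: d = 16.1 ly / 3.26 = 4.939 pc
Star P: M = m − 5 log₁₀ d + 5 = 6.93 − 5·0.6936 + 5 = 8.462
Star Q: d = 1/p = 1/3.00×10^-3″ = 333.3 pc
Star Q: M = m − 5 log₁₀ d + 5 = 12.48 − 5·2.5229 + 5 = 4.866
ΔM = M_P − M_Q = 8.462 − (4.866) = 3.596; smaller M is more luminous → Star Q.
L ratio = 10^(0.4 |ΔM|) = 10^1.439 = 27.45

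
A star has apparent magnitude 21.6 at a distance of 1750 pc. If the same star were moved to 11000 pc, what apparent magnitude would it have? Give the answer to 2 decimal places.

m ≈ 25.59

Flux ∝ 1/d², so Δm = 5 log₁₀(d₂/d₁) = 5 log₁₀(11000/1750) = 3.992
m₂ = m₁ + Δm = 21.6 + (3.992) = 25.592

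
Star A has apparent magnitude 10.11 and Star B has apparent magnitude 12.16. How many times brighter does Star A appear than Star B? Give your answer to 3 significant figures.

6.61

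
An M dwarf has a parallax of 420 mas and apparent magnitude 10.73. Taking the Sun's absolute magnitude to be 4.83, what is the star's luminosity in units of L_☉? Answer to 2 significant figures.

L/L_☉ ≈ 2.5×10^-4

d = 1/p = 1000/420 mas = 2.381 pc
M = m − 5 log₁₀ d + 5 = 10.73 − 5·0.3768 + 5 = 13.846
M − M_☉ = 13.846 − 4.83 = 9.016
L/L_☉ = 10^(−0.4 × 9.016) = 2.475×10^-4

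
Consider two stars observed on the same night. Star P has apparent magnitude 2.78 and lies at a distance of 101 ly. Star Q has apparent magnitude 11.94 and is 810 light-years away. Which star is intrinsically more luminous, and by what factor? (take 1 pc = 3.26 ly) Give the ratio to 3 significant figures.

Star P is more luminous, by a factor of 71.7.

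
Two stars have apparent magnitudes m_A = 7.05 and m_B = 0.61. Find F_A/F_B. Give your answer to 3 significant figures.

Δm = 7.05 − (0.61) = 6.44
Flux ratio = 10^(−0.4 Δm) = 10^(−0.4 × 6.44) = 10^-2.576 = 2.655×10^-3

F_A/F_B ≈ 2.65×10^-3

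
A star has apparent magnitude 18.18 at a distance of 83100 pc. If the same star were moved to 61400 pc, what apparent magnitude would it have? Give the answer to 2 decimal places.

m ≈ 17.52

Flux ∝ 1/d², so Δm = 5 log₁₀(d₂/d₁) = 5 log₁₀(61400/83100) = -0.657
m₂ = m₁ + Δm = 18.18 + (-0.657) = 17.523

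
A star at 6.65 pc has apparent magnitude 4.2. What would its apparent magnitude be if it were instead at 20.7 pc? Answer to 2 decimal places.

Flux ∝ 1/d², so Δm = 5 log₁₀(d₂/d₁) = 5 log₁₀(20.7/6.65) = 2.466
m₂ = m₁ + Δm = 4.2 + (2.466) = 6.666

m ≈ 6.67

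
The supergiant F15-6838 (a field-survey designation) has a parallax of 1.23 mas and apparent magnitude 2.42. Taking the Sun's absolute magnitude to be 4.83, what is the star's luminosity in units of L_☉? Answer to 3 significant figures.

d = 1/p = 1000/1.23 mas = 813.0 pc
M = m − 5 log₁₀ d + 5 = 2.42 − 5·2.9101 + 5 = -7.130
M − M_☉ = -7.130 − 4.83 = -11.960
L/L_☉ = 10^(−0.4 × -11.960) = 60840

L/L_☉ ≈ 60800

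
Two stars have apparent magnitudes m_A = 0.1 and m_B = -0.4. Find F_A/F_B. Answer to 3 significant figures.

Δm = 0.1 − (-0.4) = 0.5
Flux ratio = 10^(−0.4 Δm) = 10^(−0.4 × 0.5) = 10^-0.200 = 0.6310

F_A/F_B ≈ 0.631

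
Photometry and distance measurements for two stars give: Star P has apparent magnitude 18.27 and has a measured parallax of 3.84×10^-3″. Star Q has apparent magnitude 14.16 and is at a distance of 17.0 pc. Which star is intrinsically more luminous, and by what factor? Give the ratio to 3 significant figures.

Star P: d = 1/p = 1/3.84×10^-3″ = 260.4 pc
Star P: M = m − 5 log₁₀ d + 5 = 18.27 − 5·2.4157 + 5 = 11.192
Star Q: M = m − 5 log₁₀ d + 5 = 14.16 − 5·1.2304 + 5 = 13.008
ΔM = M_P − M_Q = 11.192 − (13.008) = -1.816; smaller M is more luminous → Star P.
L ratio = 10^(0.4 |ΔM|) = 10^0.726 = 5.326

Star P is more luminous, by a factor of 5.33.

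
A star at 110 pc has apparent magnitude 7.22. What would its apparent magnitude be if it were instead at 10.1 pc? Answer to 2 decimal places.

m ≈ 2.03

Flux ∝ 1/d², so Δm = 5 log₁₀(d₂/d₁) = 5 log₁₀(10.1/110) = -5.185
m₂ = m₁ + Δm = 7.22 + (-5.185) = 2.035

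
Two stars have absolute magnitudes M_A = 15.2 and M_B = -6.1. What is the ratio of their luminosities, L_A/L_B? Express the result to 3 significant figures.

ΔM = M_A − M_B = 21.3
L_A/L_B = 10^(−0.4 ΔM) = 10^-8.520 = 3.020×10^-9

L_A/L_B ≈ 3.02×10^-9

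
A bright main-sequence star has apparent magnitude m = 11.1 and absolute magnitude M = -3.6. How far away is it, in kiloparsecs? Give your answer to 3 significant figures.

Distance modulus: m − M = 11.1 − (-3.6) = 14.700
m − M = 5 log₁₀ d − 5
log₁₀ d = (m − M)/5 + 1 = 3.9400
d = 10^3.9400 = 8710 pc
= 8.710 kpc

d ≈ 8.71 kpc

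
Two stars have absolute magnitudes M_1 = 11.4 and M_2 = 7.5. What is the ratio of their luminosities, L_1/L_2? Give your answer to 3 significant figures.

L_1/L_2 ≈ 0.0275

ΔM = M_1 − M_2 = 3.9
L_1/L_2 = 10^(−0.4 ΔM) = 10^-1.560 = 0.02754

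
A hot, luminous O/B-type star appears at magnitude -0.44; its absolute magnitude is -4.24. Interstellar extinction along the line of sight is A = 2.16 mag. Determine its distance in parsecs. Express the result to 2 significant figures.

m − M = 5 log₁₀(d/10 pc) + A  ⇒  -0.44 − (-4.24) − 2.16 = 5 log₁₀(d/10)
1.640 = 5 log₁₀(d/10)
log₁₀ d = (m − M − A)/5 + 1 = 1.3280
d = 10^1.3280 = 21.28 pc

d ≈ 21 pc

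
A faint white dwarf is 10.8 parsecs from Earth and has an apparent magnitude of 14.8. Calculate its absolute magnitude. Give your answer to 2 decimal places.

M ≈ 14.63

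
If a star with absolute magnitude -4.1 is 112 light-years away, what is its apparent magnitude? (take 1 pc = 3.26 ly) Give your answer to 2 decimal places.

m ≈ -1.42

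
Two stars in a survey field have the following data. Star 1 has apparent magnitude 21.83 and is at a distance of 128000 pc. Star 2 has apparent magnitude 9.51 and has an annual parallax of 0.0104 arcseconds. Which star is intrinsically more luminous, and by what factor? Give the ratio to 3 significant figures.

Star 1 is more luminous, by a factor of 20.9.

Star 1: M = m − 5 log₁₀ d + 5 = 21.83 − 5·5.1072 + 5 = 1.294
Star 2: d = 1/p = 1/0.0104″ = 96.15 pc
Star 2: M = m − 5 log₁₀ d + 5 = 9.51 − 5·1.9830 + 5 = 4.595
ΔM = M_1 − M_2 = 1.294 − (4.595) = -3.301; smaller M is more luminous → Star 1.
L ratio = 10^(0.4 |ΔM|) = 10^1.320 = 20.92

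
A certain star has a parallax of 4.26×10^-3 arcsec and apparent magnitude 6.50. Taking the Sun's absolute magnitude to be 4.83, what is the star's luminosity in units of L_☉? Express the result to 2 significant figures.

L/L_☉ ≈ 120

d = 1/p = 1/4.26×10^-3″ = 234.7 pc
M = m − 5 log₁₀ d + 5 = 6.50 − 5·2.3706 + 5 = -0.353
M − M_☉ = -0.353 − 4.83 = -5.183
L/L_☉ = 10^(−0.4 × -5.183) = 118.4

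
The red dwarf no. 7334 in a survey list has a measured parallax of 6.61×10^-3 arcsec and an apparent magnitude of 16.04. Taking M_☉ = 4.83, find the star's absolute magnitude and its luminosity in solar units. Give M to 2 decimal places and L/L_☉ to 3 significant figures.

d = 1/p = 1/6.61×10^-3″ = 151.3 pc
M = m − 5 log₁₀ d + 5 = 16.04 − 5·2.1798 + 5 = 10.141
M − M_☉ = 10.141 − 4.83 = 5.311
L/L_☉ = 10^(−0.4 × 5.311) = 7.509×10^-3

M ≈ 10.14; L/L_☉ ≈ 7.51×10^-3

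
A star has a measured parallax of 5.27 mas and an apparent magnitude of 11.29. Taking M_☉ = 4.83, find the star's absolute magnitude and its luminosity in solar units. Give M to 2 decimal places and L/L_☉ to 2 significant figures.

M ≈ 4.90; L/L_☉ ≈ 0.94

d = 1/p = 1000/5.27 mas = 189.8 pc
M = m − 5 log₁₀ d + 5 = 11.29 − 5·2.2782 + 5 = 4.899
M − M_☉ = 4.899 − 4.83 = 0.069
L/L_☉ = 10^(−0.4 × 0.069) = 0.9384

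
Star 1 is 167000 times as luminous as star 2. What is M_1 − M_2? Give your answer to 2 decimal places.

M_1 − M_2 ≈ -13.06

Pogson: ΔM = −2.5 log₁₀(ratio) = −2.5 log₁₀(167000) = −2.5 × 5.2227 = -13.057
Star 1 is brighter, so it has the smaller magnitude: the difference is negative.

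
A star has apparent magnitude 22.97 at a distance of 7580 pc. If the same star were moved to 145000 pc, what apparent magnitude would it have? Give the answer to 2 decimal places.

Flux ∝ 1/d², so Δm = 5 log₁₀(d₂/d₁) = 5 log₁₀(145000/7580) = 6.408
m₂ = m₁ + Δm = 22.97 + (6.408) = 29.378

m ≈ 29.38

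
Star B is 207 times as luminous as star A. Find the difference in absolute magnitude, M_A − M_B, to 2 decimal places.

M_A − M_B ≈ 5.79

Pogson: ΔM = −2.5 log₁₀(ratio) = −2.5 log₁₀(207) = −2.5 × 2.3160 = -5.790
Star B is brighter so has the smaller magnitude: M_A − M_B is positive.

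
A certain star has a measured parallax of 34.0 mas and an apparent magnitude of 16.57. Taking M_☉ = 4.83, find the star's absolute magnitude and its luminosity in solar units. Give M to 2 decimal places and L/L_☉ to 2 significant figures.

M ≈ 14.23; L/L_☉ ≈ 1.7×10^-4

d = 1/p = 1000/34.0 mas = 29.41 pc
M = m − 5 log₁₀ d + 5 = 16.57 − 5·1.4685 + 5 = 14.227
M − M_☉ = 14.227 − 4.83 = 9.397
L/L_☉ = 10^(−0.4 × 9.397) = 1.742×10^-4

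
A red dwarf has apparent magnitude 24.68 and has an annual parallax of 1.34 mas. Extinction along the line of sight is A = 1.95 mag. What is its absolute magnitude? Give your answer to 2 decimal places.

M ≈ 13.37

p = 1.34 mas = 1.34×10^-3″ → d = 1/p = 746.3 pc
5 log₁₀(d/10 pc) = 5 log₁₀(746.3) − 5 = 9.364
M = m − 5 log₁₀(d/10) − A = 24.68 − 9.364 − 1.95 = 13.366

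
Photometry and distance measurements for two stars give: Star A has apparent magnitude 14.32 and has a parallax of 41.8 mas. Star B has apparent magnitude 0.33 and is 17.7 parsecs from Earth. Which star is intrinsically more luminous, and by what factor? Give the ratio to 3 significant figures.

Star B is more luminous, by a factor of 216000.

Star A: p = 41.8 mas = 0.0418″ → d = 1/p = 23.92 pc
Star A: M = m − 5 log₁₀ d + 5 = 14.32 − 5·1.3788 + 5 = 12.426
Star B: M = m − 5 log₁₀ d + 5 = 0.33 − 5·1.2480 + 5 = -0.910
ΔM = M_A − M_B = 12.426 − (-0.910) = 13.336; smaller M is more luminous → Star B.
L ratio = 10^(0.4 |ΔM|) = 10^5.334 = 215900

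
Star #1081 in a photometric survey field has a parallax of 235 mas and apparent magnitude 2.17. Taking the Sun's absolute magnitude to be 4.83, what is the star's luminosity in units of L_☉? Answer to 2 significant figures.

L/L_☉ ≈ 2.1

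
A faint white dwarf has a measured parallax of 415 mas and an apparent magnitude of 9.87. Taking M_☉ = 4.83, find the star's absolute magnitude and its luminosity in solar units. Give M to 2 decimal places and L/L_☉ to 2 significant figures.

M ≈ 12.96; L/L_☉ ≈ 5.6×10^-4

d = 1/p = 1000/415 mas = 2.410 pc
M = m − 5 log₁₀ d + 5 = 9.87 − 5·0.3820 + 5 = 12.960
M − M_☉ = 12.960 − 4.83 = 8.130
L/L_☉ = 10^(−0.4 × 8.130) = 5.596×10^-4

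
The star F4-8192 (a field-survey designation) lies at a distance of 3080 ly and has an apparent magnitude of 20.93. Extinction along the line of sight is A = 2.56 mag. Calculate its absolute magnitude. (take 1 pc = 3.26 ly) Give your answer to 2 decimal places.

M ≈ 8.49

d = 3080 ly / 3.26 = 944.8 pc
5 log₁₀(d/10 pc) = 5 log₁₀(944.8) − 5 = 9.877
M = m − 5 log₁₀(d/10) − A = 20.93 − 9.877 − 2.56 = 8.493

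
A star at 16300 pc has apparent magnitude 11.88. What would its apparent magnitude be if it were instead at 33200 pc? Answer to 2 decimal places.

Flux ∝ 1/d², so Δm = 5 log₁₀(d₂/d₁) = 5 log₁₀(33200/16300) = 1.545
m₂ = m₁ + Δm = 11.88 + (1.545) = 13.425

m ≈ 13.42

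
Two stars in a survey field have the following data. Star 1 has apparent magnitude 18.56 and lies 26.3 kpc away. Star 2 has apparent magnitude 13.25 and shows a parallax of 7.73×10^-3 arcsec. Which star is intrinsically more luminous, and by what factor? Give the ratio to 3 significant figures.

Star 1 is more luminous, by a factor of 311.

Star 1: d = 26.3 kpc = 26300 pc
Star 1: M = m − 5 log₁₀ d + 5 = 18.56 − 5·4.4200 + 5 = 1.460
Star 2: d = 1/p = 1/7.73×10^-3″ = 129.4 pc
Star 2: M = m − 5 log₁₀ d + 5 = 13.25 − 5·2.1118 + 5 = 7.691
ΔM = M_1 − M_2 = 1.460 − (7.691) = -6.231; smaller M is more luminous → Star 1.
L ratio = 10^(0.4 |ΔM|) = 10^2.492 = 310.6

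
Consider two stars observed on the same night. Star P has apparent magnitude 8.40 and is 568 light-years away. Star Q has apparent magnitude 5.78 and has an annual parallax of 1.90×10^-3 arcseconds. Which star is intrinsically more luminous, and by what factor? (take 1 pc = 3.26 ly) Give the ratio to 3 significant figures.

Star P: d = 568 ly / 3.26 = 174.2 pc
Star P: M = m − 5 log₁₀ d + 5 = 8.40 − 5·2.2411 + 5 = 2.194
Star Q: d = 1/p = 1/1.90×10^-3″ = 526.3 pc
Star Q: M = m − 5 log₁₀ d + 5 = 5.78 − 5·2.7212 + 5 = -2.826
ΔM = M_P − M_Q = 2.194 − (-2.826) = 5.021; smaller M is more luminous → Star Q.
L ratio = 10^(0.4 |ΔM|) = 10^2.008 = 101.9

Star Q is more luminous, by a factor of 102.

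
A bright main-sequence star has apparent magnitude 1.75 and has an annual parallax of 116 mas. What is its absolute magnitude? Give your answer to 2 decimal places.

M ≈ 2.07

p = 116 mas = 0.116″ → d = 1/p = 8.621 pc
5 log₁₀(d/10 pc) = 5 log₁₀(8.621) − 5 = -0.322
M = m − 5 log₁₀(d/10) = 1.75 + 0.322 = 2.072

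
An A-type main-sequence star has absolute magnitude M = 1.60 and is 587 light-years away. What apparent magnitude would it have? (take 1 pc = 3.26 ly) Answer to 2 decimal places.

d = 587 ly / 3.26 = 180.1 pc
m = M + 5 log₁₀ d − 5 = 1.60 + 5·2.2554 − 5 = 7.877

m ≈ 7.88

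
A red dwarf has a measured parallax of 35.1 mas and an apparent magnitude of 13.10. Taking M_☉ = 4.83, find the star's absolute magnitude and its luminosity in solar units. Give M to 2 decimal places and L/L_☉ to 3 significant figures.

d = 1/p = 1000/35.1 mas = 28.49 pc
M = m − 5 log₁₀ d + 5 = 13.10 − 5·1.4547 + 5 = 10.827
M − M_☉ = 10.827 − 4.83 = 5.997
L/L_☉ = 10^(−0.4 × 5.997) = 3.994×10^-3

M ≈ 10.83; L/L_☉ ≈ 3.99×10^-3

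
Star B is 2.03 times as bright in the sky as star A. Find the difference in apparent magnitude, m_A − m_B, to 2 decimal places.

m_A − m_B ≈ 0.77

Pogson: Δm = −2.5 log₁₀(ratio) = −2.5 log₁₀(2.03) = −2.5 × 0.3075 = -0.769
Star B is brighter so has the smaller magnitude: m_A − m_B is positive.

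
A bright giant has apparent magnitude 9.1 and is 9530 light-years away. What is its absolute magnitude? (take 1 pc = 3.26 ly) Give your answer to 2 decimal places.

M ≈ -3.23

d = 9530 ly / 3.26 = 2923 pc
5 log₁₀(d/10 pc) = 5 log₁₀(2923) − 5 = 12.329
M = m − 5 log₁₀(d/10) = 9.1 − 12.329 = -3.229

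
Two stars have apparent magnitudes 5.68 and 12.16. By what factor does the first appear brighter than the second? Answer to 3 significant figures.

391

Δm = 5.68 − (12.16) = -6.48
Flux ratio = 10^(−0.4 Δm) = 10^(−0.4 × -6.48) = 10^2.592 = 390.8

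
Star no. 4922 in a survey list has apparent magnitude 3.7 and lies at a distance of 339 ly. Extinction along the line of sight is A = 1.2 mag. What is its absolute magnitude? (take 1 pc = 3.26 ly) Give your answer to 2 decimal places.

d = 339 ly / 3.26 = 104.0 pc
5 log₁₀(d/10 pc) = 5 log₁₀(104.0) − 5 = 5.085
M = m − 5 log₁₀(d/10) − A = 3.7 − 5.085 − 1.2 = -2.585

M ≈ -2.58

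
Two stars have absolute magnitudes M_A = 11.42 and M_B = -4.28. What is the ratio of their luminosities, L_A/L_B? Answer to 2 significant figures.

L_A/L_B ≈ 5.2×10^-7

ΔM = M_A − M_B = 15.70
L_A/L_B = 10^(−0.4 ΔM) = 10^-6.280 = 5.248×10^-7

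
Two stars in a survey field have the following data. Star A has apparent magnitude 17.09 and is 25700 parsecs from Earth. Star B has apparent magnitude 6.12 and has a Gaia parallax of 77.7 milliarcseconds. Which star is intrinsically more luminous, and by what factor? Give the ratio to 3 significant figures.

Star A: M = m − 5 log₁₀ d + 5 = 17.09 − 5·4.4099 + 5 = 0.040
Star B: p = 77.7 mas = 0.0777″ → d = 1/p = 12.87 pc
Star B: M = m − 5 log₁₀ d + 5 = 6.12 − 5·1.1096 + 5 = 5.572
ΔM = M_A − M_B = 0.040 − (5.572) = -5.532; smaller M is more luminous → Star A.
L ratio = 10^(0.4 |ΔM|) = 10^2.213 = 163.2

Star A is more luminous, by a factor of 163.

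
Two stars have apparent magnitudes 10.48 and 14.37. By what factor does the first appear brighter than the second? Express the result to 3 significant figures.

36.0

Magnitude difference = -3.89
Flux ratio = 10^(−0.4 Δm) = 10^(−0.4 × -3.89) = 10^1.556 = 35.97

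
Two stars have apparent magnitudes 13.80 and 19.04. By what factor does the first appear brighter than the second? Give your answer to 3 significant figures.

125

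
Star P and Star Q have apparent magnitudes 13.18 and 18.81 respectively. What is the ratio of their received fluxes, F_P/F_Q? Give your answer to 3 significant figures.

F_P/F_Q ≈ 179

Magnitude difference = -5.63
Flux ratio = 10^(−0.4 Δm) = 10^(−0.4 × -5.63) = 10^2.252 = 178.6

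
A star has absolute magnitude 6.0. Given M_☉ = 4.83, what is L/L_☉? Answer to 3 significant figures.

M − M_☉ = 6.0 − 4.83 = 1.170
L/L_☉ = 10^(−0.4 (M − M_☉)) = 10^-0.468 = 0.3404

L/L_☉ ≈ 0.340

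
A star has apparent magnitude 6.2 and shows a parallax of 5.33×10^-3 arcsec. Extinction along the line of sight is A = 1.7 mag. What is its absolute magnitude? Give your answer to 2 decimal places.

M ≈ -1.87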